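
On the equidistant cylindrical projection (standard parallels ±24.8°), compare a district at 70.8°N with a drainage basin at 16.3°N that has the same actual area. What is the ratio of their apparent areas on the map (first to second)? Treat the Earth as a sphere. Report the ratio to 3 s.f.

2.92

The equidistant cylindrical projection with φ₀ = 24.8° has h = 1 (meridians true) and k = cos φ₀ / cos φ along parallels.
Areal scale at 70.8°: h·k = 1.000 × 2.760 = 2.760.
Areal scale at 16.3°: h·k = 1.000 × 0.9458 = 0.9458.
Ratio = 2.760/0.9458 ≈ 2.92.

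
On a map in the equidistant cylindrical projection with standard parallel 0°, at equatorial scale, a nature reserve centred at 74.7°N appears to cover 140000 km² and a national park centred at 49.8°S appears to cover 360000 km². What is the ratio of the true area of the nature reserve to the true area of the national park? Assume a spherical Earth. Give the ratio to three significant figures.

0.159

Plate carrée has h = 1 and k = sec φ, giving areal scale sec φ; true area = (apparent area) · cos φ.
True area of nature reserve: 140000 × cos(74.7°) = 140000 × 0.2639 = 36940 km².
True area of national park: 360000 × cos(49.8°) = 360000 × 0.6455 = 232400 km².
Ratio = 36940 / 232400 ≈ 0.159.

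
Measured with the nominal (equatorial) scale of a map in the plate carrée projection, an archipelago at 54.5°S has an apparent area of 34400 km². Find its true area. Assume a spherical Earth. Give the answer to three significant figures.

In the plate carrée (x = Rλ, y = Rφ), meridians are true-scale (h = 1) and parallels are stretched by k = sec φ.
Areal scale = h·k = 1 × sec φ; at 54.5°, h = 1.000, k = 1.722, so h·k = 1.722.
True area = apparent / (areal scale) = 34400 / 1.722 ≈ 20000 km².

20000 km²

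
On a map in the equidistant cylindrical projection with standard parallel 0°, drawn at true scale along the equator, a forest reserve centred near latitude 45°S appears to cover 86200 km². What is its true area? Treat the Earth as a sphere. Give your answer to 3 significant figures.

61000 km²

Plate carrée maps x = Rλ, y = Rφ. The meridian scale is h = 1 and the parallel scale is k = 1/cos φ = sec φ.
Areal scale = h·k = 1 × sec φ; at 45°, h = 1.000, k = 1.414, so h·k = 1.414.
True area = apparent / (areal scale) = 86200 / 1.414 ≈ 61000 km².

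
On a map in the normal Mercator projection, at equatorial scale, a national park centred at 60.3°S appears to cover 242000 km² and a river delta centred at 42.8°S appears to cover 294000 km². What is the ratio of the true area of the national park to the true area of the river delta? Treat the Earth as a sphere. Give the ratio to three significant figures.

0.375

On Mercator the areal scale is sec²φ, so true area = apparent × cos²φ.
True area of national park: 242000 × cos²(60.3°) = 242000 × 0.2455 = 59410 km².
True area of river delta: 294000 × cos²(42.8°) = 294000 × 0.5384 = 158300 km².
Ratio = 59410 / 158300 ≈ 0.375.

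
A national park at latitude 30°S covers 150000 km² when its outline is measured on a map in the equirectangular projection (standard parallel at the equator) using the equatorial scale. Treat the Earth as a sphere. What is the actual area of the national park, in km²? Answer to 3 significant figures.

Plate carrée maps x = Rλ, y = Rφ. The meridian scale is h = 1 and the parallel scale is k = 1/cos φ = sec φ.
Areal scale = h·k = 1 × sec φ; at 30°, h = 1.000, k = 1.155, so h·k = 1.155.
True area = apparent / (areal scale) = 150000 / 1.155 ≈ 130000 km².

130000 km²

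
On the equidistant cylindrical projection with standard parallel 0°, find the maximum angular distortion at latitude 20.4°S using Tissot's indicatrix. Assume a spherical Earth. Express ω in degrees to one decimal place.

3.7°

In the plate carrée (x = Rλ, y = Rφ), meridians are true-scale (h = 1) and parallels are stretched by k = sec φ.
At 20.4°: h = 1.000, k = 1.067; principal scales a = 1.067, b = 1.000.
sin(ω/2) = (a − b)/(a + b) = 0.06691/2.067 = 0.03237, so ω = 2 arcsin(0.03237) ≈ 3.7°.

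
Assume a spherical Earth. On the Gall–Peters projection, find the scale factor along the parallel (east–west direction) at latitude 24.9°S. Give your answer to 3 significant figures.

0.780

The Gall–Peters projection is cylindrical equal-area with φ₀ = 45°. Cylindrical equal-area (φ₀ = 45°): h = cos φ / cos 45° along meridians, k = cos 45° / cos φ along parallels; h·k = 1.
k = cos 45° / cos 24.9° = 0.7071/0.9070 = 0.7796.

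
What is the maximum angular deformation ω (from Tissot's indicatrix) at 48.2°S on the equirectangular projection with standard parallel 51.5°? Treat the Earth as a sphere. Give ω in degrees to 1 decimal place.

3.9°

With standard parallel φ₀ = 51.5°, the equirectangular projection gives x = Rλ cos φ₀, y = Rφ, so h = 1 and k = cos 51.5° / cos φ.
At 48.2°: h = 1.000, k = 0.9340; principal scales a = 1.000, b = 0.9340.
sin(ω/2) = (a − b)/(a + b) = 0.06604/1.934 = 0.03415, so ω = 2 arcsin(0.03415) ≈ 3.9°.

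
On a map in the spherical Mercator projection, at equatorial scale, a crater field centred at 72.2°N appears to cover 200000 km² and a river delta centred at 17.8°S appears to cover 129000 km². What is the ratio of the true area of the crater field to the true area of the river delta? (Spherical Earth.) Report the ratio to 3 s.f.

Since Mercator area scale is 1/cos²φ, the true area equals the apparent area multiplied by cos²φ.
True area of crater field: 200000 × cos²(72.2°) = 200000 × 0.09345 = 18690 km².
True area of river delta: 129000 × cos²(17.8°) = 129000 × 0.9066 = 116900 km².
Ratio = 18690 / 116900 ≈ 0.160.

0.160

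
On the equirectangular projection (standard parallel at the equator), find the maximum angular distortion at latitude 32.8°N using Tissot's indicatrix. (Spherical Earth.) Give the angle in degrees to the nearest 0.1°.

In the plate carrée (x = Rλ, y = Rφ), meridians are true-scale (h = 1) and parallels are stretched by k = sec φ.
At 32.8°: h = 1.000, k = 1.190; principal scales a = 1.190, b = 1.000.
sin(ω/2) = (a − b)/(a + b) = 0.1897/2.190 = 0.08662, so ω = 2 arcsin(0.08662) ≈ 9.9°.

9.9°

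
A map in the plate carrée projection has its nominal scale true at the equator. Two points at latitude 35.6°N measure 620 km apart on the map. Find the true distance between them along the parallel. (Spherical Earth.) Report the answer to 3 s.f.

504 km

For the equirectangular projection with φ₀ = 0 (plate carrée), h = 1 along meridians and k = sec φ along parallels.
Along the parallel at 35.6°, map distances are exaggerated by k = sec 35.6° = 1.230.
True distance = 620 / 1.230 = 620 × cos 35.6° ≈ 504 km.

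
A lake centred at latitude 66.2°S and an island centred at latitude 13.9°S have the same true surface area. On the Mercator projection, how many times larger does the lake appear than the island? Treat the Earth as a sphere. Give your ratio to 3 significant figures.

On Mercator, area is exaggerated by sec²φ = 1/cos²φ.
At 66.2°: sec²(66.2°) = 1/0.4035² = 6.141.
At 13.9°: sec²(13.9°) = 1/0.9707² = 1.061.
Ratio = 6.141/1.061 = cos²(13.9°)/cos²(66.2°) ≈ 5.79.

5.79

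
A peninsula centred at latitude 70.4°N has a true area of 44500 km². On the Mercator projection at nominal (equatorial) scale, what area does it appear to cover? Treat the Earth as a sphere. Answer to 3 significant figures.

395000 km²

Mercator is conformal, so the point scale is isotropic: h = k = sec φ = 1/cos φ.
Areal scale = k² = sec²φ = 1/cos²(70.4°) = 1/0.3355² = 8.887.
Apparent area = 44500 × 8.887 ≈ 395000 km².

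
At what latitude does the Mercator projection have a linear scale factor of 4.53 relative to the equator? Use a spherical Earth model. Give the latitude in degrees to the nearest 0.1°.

77.2°

Mercator scale is k = sec φ = 1/cos φ.
1/cos φ = 4.53  ⇒  cos φ = 0.2208  ⇒  φ = arccos(0.2208) ≈ 77.2°.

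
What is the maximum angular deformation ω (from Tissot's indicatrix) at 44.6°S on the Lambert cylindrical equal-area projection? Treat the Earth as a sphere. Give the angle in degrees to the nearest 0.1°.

38.2°

The Lambert cylindrical equal-area projection is the cylindrical equal-area projection with its standard parallel at the equator (φ₀ = 0). For cylindrical equal-area with standard parallel φ₀, h = cos φ / cos φ₀ and k = cos φ₀ / cos φ, so h·k = 1.
At 44.6°: h = 0.7120, k = 1.404; principal scales a = 1.404, b = 0.7120.
sin(ω/2) = (a − b)/(a + b) = 0.6924/2.116 = 0.3272, so ω = 2 arcsin(0.3272) ≈ 38.2°.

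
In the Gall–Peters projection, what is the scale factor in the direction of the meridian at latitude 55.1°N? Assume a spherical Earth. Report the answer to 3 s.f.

The Gall–Peters projection is cylindrical equal-area with φ₀ = 45°. For cylindrical equal-area with standard parallel φ₀, h = cos φ / cos φ₀ and k = cos φ₀ / cos φ, so h·k = 1.
h = cos 55.1° / cos 45° = 0.5721/0.7071 = 0.8091.

0.809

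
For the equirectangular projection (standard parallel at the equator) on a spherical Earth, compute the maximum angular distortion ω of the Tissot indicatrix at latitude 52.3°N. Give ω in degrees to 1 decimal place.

For the equirectangular projection with φ₀ = 0 (plate carrée), h = 1 along meridians and k = sec φ along parallels.
At 52.3°: h = 1.000, k = 1.635; principal scales a = 1.635, b = 1.000.
sin(ω/2) = (a − b)/(a + b) = 0.6353/2.635 = 0.2411, so ω = 2 arcsin(0.2411) ≈ 27.9°.

27.9°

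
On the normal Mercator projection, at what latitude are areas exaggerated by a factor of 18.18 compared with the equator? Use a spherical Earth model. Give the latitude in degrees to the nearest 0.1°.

Mercator areal scale is sec²φ.
sec²φ = 18.18  ⇒  cos²φ = 0.05501  ⇒  cos φ = 0.2345.
φ = arccos(0.2345) ≈ 76.4°.

76.4°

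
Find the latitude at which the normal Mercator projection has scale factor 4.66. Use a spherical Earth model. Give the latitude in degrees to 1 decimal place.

Mercator scale is k = sec φ = 1/cos φ.
1/cos φ = 4.66  ⇒  cos φ = 0.2146  ⇒  φ = arccos(0.2146) ≈ 77.6°.

77.6°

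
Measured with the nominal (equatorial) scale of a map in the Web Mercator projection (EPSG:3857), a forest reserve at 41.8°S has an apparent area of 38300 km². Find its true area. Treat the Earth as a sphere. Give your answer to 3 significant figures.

21300 km²

The Mercator projection is conformal; its linear scale factor is the same in every direction and equals sec φ = 1/cos φ.
Areal scale = k² = sec²φ = 1/cos²(41.8°) = 1/0.7455² = 1.799.
True area = apparent / (areal scale) = 38300 / 1.799 ≈ 21300 km².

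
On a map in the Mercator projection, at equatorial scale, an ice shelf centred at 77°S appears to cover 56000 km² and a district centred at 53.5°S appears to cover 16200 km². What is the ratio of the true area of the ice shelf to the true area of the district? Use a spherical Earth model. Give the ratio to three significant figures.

0.494

On Mercator the areal scale is sec²φ, so true area = apparent × cos²φ.
True area of ice shelf: 56000 × cos²(77°) = 56000 × 0.05060 = 2834 km².
True area of district: 16200 × cos²(53.5°) = 16200 × 0.3538 = 5732 km².
Ratio = 2834 / 5732 ≈ 0.494.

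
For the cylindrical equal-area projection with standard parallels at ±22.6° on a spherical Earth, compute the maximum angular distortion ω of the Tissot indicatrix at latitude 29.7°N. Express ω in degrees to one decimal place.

7.0°

Cylindrical equal-area (φ₀ = 22.6°): h = cos φ / cos 22.6° along meridians, k = cos 22.6° / cos φ along parallels; h·k = 1.
At 29.7°: h = 0.9409, k = 1.063; principal scales a = 1.063, b = 0.9409.
sin(ω/2) = (a − b)/(a + b) = 0.1220/2.004 = 0.06086, so ω = 2 arcsin(0.06086) ≈ 7.0°.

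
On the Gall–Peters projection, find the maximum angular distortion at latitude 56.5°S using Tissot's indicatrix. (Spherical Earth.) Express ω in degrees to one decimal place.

28.1°

Gall–Peters is a cylindrical equal-area projection with standard parallels at ±45°. Cylindrical equal-area (φ₀ = 45°): h = cos φ / cos 45° along meridians, k = cos 45° / cos φ along parallels; h·k = 1.
At 56.5°: h = 0.7806, k = 1.281; principal scales a = 1.281, b = 0.7806.
sin(ω/2) = (a − b)/(a + b) = 0.5006/2.062 = 0.2428, so ω = 2 arcsin(0.2428) ≈ 28.1°.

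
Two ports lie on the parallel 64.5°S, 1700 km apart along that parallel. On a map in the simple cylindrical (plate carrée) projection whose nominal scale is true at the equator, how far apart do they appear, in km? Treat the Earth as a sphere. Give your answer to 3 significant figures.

For the equirectangular projection with φ₀ = 0 (plate carrée), h = 1 along meridians and k = sec φ along parallels.
Along the parallel, k = sec 64.5° = 1/0.4305 = 2.323.
Map distance = 1700 × 2.323 ≈ 3950 km.

3950 km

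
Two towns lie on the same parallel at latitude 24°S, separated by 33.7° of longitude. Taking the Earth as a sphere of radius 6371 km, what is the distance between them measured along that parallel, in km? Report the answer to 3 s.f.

Arc length along a parallel = R cos φ · Δλ (with Δλ in radians).
= 6371 × cos 24° × (33.7° × π/180) = 6371 × 0.9135 × 0.5882 ≈ 3420 km.

3420 km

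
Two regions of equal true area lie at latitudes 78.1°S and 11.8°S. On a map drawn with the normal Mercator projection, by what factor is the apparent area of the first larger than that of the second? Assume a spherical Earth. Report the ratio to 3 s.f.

22.5

Mercator is conformal with k = sec φ, so areal scale = k² = sec²φ.
At 78.1°: sec²(78.1°) = 1/0.2062² = 23.52.
At 11.8°: sec²(11.8°) = 1/0.9789² = 1.044.
Ratio = 23.52/1.044 = cos²(11.8°)/cos²(78.1°) ≈ 22.5.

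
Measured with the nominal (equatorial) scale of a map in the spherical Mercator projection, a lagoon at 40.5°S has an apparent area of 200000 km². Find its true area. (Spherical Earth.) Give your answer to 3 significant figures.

For Mercator, h = k = sec φ (a conformal cylindrical projection has a single point scale, 1/cos φ).
Areal scale = k² = sec²φ = 1/cos²(40.5°) = 1/0.7604² = 1.729.
True area = apparent / (areal scale) = 200000 / 1.729 ≈ 116000 km².

116000 km²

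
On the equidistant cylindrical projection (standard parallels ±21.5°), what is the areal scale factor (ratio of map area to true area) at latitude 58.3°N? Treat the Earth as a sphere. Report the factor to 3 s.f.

1.77

In the equirectangular projection with standard parallel φ₀ = 21.5° (x = Rλ cos φ₀, y = Rφ), meridians are true-scale (h = 1) and the parallel scale is k = cos φ₀ / cos φ.
Areal scale = h·k = 1 × cos φ₀ / cos φ; at 58.3°, h = 1.000, k = 1.771, so h·k = 1.771.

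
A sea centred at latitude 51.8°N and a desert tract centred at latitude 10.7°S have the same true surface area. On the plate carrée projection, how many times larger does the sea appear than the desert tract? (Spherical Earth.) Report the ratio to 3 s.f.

In the plate carrée (x = Rλ, y = Rφ), meridians are true-scale (h = 1) and parallels are stretched by k = sec φ.
Areal scale at 51.8°: h·k = 1.000 × 1.617 = 1.617.
Areal scale at 10.7°: h·k = 1.000 × 1.018 = 1.018.
Ratio = 1.617/1.018 ≈ 1.59.

1.59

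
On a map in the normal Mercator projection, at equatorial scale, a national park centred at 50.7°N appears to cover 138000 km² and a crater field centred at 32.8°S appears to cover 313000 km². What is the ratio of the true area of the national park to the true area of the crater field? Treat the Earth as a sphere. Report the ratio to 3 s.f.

0.250

Since Mercator area scale is 1/cos²φ, the true area equals the apparent area multiplied by cos²φ.
True area of national park: 138000 × cos²(50.7°) = 138000 × 0.4012 = 55360 km².
True area of crater field: 313000 × cos²(32.8°) = 313000 × 0.7066 = 221200 km².
Ratio = 55360 / 221200 ≈ 0.250.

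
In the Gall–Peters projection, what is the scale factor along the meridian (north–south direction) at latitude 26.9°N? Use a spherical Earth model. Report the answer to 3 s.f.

1.26

The Gall–Peters projection is cylindrical equal-area with φ₀ = 45°. For cylindrical equal-area with standard parallel φ₀, h = cos φ / cos φ₀ and k = cos φ₀ / cos φ, so h·k = 1.
h = cos 26.9° / cos 45° = 0.8918/0.7071 = 1.261.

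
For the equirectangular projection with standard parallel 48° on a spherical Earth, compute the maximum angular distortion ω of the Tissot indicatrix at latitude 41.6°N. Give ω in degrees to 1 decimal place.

In the equirectangular projection with standard parallel φ₀ = 48° (x = Rλ cos φ₀, y = Rφ), meridians are true-scale (h = 1) and the parallel scale is k = cos φ₀ / cos φ.
At 41.6°: h = 1.000, k = 0.8948; principal scales a = 1.000, b = 0.8948.
sin(ω/2) = (a − b)/(a + b) = 0.1052/1.895 = 0.05552, so ω = 2 arcsin(0.05552) ≈ 6.4°.

6.4°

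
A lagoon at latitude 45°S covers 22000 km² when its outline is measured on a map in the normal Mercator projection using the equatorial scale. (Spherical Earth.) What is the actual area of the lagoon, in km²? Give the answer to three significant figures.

11000 km²

Mercator is conformal, so the point scale is isotropic: h = k = sec φ = 1/cos φ.
Areal scale = k² = sec²φ = 1/cos²(45°) = 1/0.7071² = 2.000.
True area = apparent / (areal scale) = 22000 / 2.000 ≈ 11000 km².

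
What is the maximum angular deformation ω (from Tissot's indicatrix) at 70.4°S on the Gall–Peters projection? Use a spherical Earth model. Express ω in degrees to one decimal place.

The Gall–Peters projection is cylindrical equal-area with φ₀ = 45°. Cylindrical equal-area (φ₀ = 45°): h = cos φ / cos 45° along meridians, k = cos 45° / cos φ along parallels; h·k = 1.
At 70.4°: h = 0.4744, k = 2.108; principal scales a = 2.108, b = 0.4744.
sin(ω/2) = (a − b)/(a + b) = 1.634/2.582 = 0.6326, so ω = 2 arcsin(0.6326) ≈ 78.5°.

78.5°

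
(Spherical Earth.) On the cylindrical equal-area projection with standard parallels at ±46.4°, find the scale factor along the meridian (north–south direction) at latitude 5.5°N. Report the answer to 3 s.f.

1.44

A cylindrical equal-area projection with standard parallel φ₀ has meridian scale h = cos φ / cos φ₀ and parallel scale k = cos φ₀ / cos φ (so areas are preserved, h·k = 1).
h = cos 5.5° / cos 46.4° = 0.9954/0.6896 = 1.443.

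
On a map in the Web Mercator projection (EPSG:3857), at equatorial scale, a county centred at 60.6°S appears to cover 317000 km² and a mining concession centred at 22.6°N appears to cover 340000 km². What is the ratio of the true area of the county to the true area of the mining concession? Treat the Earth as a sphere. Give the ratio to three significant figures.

0.264

On Mercator the areal scale is sec²φ, so true area = apparent × cos²φ.
True area of county: 317000 × cos²(60.6°) = 317000 × 0.2410 = 76390 km².
True area of mining concession: 340000 × cos²(22.6°) = 340000 × 0.8523 = 289800 km².
Ratio = 76390 / 289800 ≈ 0.264.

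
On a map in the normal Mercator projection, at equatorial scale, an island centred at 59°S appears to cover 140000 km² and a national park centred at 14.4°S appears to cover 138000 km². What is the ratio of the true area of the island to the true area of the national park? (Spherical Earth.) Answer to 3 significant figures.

0.287

On Mercator the areal scale is sec²φ, so true area = apparent × cos²φ.
True area of island: 140000 × cos²(59°) = 140000 × 0.2653 = 37140 km².
True area of national park: 138000 × cos²(14.4°) = 138000 × 0.9382 = 129500 km².
Ratio = 37140 / 129500 ≈ 0.287.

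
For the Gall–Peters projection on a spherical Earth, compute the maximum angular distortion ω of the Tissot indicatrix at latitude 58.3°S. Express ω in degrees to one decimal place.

The Gall–Peters projection is cylindrical equal-area with φ₀ = 45°. A cylindrical equal-area projection with standard parallel φ₀ has meridian scale h = cos φ / cos φ₀ and parallel scale k = cos φ₀ / cos φ (so areas are preserved, h·k = 1).
At 58.3°: h = 0.7431, k = 1.346; principal scales a = 1.346, b = 0.7431.
sin(ω/2) = (a − b)/(a + b) = 0.6025/2.089 = 0.2885, so ω = 2 arcsin(0.2885) ≈ 33.5°.

33.5°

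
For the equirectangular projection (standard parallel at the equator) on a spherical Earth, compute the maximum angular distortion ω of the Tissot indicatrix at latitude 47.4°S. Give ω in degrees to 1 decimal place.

For the equirectangular projection with φ₀ = 0 (plate carrée), h = 1 along meridians and k = sec φ along parallels.
At 47.4°: h = 1.000, k = 1.477; principal scales a = 1.477, b = 1.000.
sin(ω/2) = (a − b)/(a + b) = 0.4774/2.477 = 0.1927, so ω = 2 arcsin(0.1927) ≈ 22.2°.

22.2°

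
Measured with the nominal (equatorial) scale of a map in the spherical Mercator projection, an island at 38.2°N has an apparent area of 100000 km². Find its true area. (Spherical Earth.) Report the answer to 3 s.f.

61800 km²

The Mercator projection is conformal; its linear scale factor is the same in every direction and equals sec φ = 1/cos φ.
Areal scale = k² = sec²φ = 1/cos²(38.2°) = 1/0.7859² = 1.619.
True area = apparent / (areal scale) = 100000 / 1.619 ≈ 61800 km².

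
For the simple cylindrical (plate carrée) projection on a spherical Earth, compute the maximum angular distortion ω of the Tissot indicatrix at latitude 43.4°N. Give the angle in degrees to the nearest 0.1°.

In the plate carrée (x = Rλ, y = Rφ), meridians are true-scale (h = 1) and parallels are stretched by k = sec φ.
At 43.4°: h = 1.000, k = 1.376; principal scales a = 1.376, b = 1.000.
sin(ω/2) = (a − b)/(a + b) = 0.3763/2.376 = 0.1584, so ω = 2 arcsin(0.1584) ≈ 18.2°.

18.2°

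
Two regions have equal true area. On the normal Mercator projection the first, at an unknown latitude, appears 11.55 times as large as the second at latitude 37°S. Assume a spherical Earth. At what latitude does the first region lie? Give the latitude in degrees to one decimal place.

For equal true areas on Mercator, apparent areas scale as sec²φ, so the ratio is cos²φ₂ / cos²φ₁.
cos²φ₂ / cos²φ₁ = 11.55  ⇒  cos φ₁ = cos 37° / √11.55 = 0.7986/3.399 = 0.2350.
φ₁ = arccos(0.2350) ≈ 76.4°.

76.4°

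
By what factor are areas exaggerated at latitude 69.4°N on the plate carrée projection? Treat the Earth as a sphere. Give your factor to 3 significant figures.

2.84

In the plate carrée (x = Rλ, y = Rφ), meridians are true-scale (h = 1) and parallels are stretched by k = sec φ.
Areal scale = h·k = 1 × sec φ; at 69.4°, h = 1.000, k = 2.842, so h·k = 2.842.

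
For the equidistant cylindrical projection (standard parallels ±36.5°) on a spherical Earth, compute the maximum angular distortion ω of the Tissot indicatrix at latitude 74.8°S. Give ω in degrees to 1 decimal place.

The equidistant cylindrical projection with φ₀ = 36.5° has h = 1 (meridians true) and k = cos φ₀ / cos φ along parallels.
At 74.8°: h = 1.000, k = 3.066; principal scales a = 3.066, b = 1.000.
sin(ω/2) = (a − b)/(a + b) = 2.066/4.066 = 0.5081, so ω = 2 arcsin(0.5081) ≈ 61.1°.

61.1°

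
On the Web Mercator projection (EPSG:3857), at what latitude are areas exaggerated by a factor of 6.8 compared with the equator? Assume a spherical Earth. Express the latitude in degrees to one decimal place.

Mercator areal scale is sec²φ.
sec²φ = 6.8  ⇒  cos²φ = 0.1471  ⇒  cos φ = 0.3835.
φ = arccos(0.3835) ≈ 67.5°.

67.5°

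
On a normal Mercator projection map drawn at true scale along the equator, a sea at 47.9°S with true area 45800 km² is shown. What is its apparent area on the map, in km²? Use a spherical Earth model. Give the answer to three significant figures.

Mercator is conformal, so the point scale is isotropic: h = k = sec φ = 1/cos φ.
Areal scale = k² = sec²φ = 1/cos²(47.9°) = 1/0.6704² = 2.225.
Apparent area = 45800 × 2.225 ≈ 102000 km².

102000 km²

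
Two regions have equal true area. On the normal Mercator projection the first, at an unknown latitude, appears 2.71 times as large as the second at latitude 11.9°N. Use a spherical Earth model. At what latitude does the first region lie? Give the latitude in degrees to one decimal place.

Mercator areal scale is sec²φ, so apparent-area ratio = sec²φ₁ / sec²φ₂ = cos²φ₂ / cos²φ₁.
cos²φ₂ / cos²φ₁ = 2.71  ⇒  cos φ₁ = cos 11.9° / √2.71 = 0.9785/1.646 = 0.5944.
φ₁ = arccos(0.5944) ≈ 53.5°.

53.5°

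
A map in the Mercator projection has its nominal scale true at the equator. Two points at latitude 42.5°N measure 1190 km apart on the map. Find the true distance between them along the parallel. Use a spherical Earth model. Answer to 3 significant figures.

877 km

The Mercator projection is conformal; its linear scale factor is the same in every direction and equals sec φ = 1/cos φ.
Along the parallel at 42.5°, map distances are exaggerated by k = sec 42.5° = 1.356.
True distance = 1190 / 1.356 = 1190 × cos 42.5° ≈ 877 km.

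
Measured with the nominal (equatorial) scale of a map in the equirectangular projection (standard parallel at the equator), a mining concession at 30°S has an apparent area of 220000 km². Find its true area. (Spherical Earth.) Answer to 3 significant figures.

In the plate carrée (x = Rλ, y = Rφ), meridians are true-scale (h = 1) and parallels are stretched by k = sec φ.
Areal scale = h·k = 1 × sec φ; at 30°, h = 1.000, k = 1.155, so h·k = 1.155.
True area = apparent / (areal scale) = 220000 / 1.155 ≈ 191000 km².

191000 km²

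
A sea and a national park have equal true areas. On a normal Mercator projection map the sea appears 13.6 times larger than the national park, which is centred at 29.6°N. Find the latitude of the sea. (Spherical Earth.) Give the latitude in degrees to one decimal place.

For equal true areas on Mercator, apparent areas scale as sec²φ, so the ratio is cos²φ₂ / cos²φ₁.
cos²φ₂ / cos²φ₁ = 13.6  ⇒  cos φ₁ = cos 29.6° / √13.6 = 0.8695/3.688 = 0.2358.
φ₁ = arccos(0.2358) ≈ 76.4°.

76.4°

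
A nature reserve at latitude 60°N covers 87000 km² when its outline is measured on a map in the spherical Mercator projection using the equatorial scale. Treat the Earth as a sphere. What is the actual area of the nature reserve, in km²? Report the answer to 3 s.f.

The Mercator projection is conformal; its linear scale factor is the same in every direction and equals sec φ = 1/cos φ.
Areal scale = k² = sec²φ = 1/cos²(60°) = 1/0.5000² = 4.000.
True area = apparent / (areal scale) = 87000 / 4.000 ≈ 21800 km².

21800 km²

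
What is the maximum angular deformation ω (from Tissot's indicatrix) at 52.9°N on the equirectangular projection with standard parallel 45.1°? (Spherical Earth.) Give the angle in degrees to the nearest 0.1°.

In the equirectangular projection with standard parallel φ₀ = 45.1° (x = Rλ cos φ₀, y = Rφ), meridians are true-scale (h = 1) and the parallel scale is k = cos φ₀ / cos φ.
At 52.9°: h = 1.000, k = 1.170; principal scales a = 1.170, b = 1.000.
sin(ω/2) = (a − b)/(a + b) = 0.1702/2.170 = 0.07842, so ω = 2 arcsin(0.07842) ≈ 9.0°.

9.0°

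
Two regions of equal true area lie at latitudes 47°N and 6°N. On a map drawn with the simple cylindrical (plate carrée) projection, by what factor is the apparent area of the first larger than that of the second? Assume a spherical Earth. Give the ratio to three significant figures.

For the equirectangular projection with φ₀ = 0 (plate carrée), h = 1 along meridians and k = sec φ along parallels.
Areal scale at 47°: h·k = 1.000 × 1.466 = 1.466.
Areal scale at 6°: h·k = 1.000 × 1.006 = 1.006.
Ratio = 1.466/1.006 ≈ 1.46.

1.46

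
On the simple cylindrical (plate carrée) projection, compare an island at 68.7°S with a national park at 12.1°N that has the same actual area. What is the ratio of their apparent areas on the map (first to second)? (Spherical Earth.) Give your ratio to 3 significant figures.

2.69

In the plate carrée (x = Rλ, y = Rφ), meridians are true-scale (h = 1) and parallels are stretched by k = sec φ.
Areal scale at 68.7°: h·k = 1.000 × 2.753 = 2.753.
Areal scale at 12.1°: h·k = 1.000 × 1.023 = 1.023.
Ratio = 2.753/1.023 ≈ 2.69.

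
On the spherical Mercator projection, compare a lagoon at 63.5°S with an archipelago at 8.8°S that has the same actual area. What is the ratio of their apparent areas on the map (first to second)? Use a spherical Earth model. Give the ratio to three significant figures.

4.91

On Mercator, area is exaggerated by sec²φ = 1/cos²φ.
At 63.5°: sec²(63.5°) = 1/0.4462² = 5.023.
At 8.8°: sec²(8.8°) = 1/0.9882² = 1.024.
Ratio = 5.023/1.024 = cos²(8.8°)/cos²(63.5°) ≈ 4.91.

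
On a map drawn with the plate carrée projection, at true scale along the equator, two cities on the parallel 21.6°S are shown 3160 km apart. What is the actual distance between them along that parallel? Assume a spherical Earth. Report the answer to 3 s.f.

Plate carrée maps x = Rλ, y = Rφ. The meridian scale is h = 1 and the parallel scale is k = 1/cos φ = sec φ.
Along the parallel at 21.6°, map distances are exaggerated by k = sec 21.6° = 1.076.
True distance = 3160 / 1.076 = 3160 × cos 21.6° ≈ 2940 km.

2940 km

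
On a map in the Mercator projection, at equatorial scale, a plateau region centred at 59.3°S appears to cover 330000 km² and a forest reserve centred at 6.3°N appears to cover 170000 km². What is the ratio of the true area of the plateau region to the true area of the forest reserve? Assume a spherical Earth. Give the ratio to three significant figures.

0.512

Mercator's areal exaggeration is sec²φ; hence true area = (apparent area) · cos²φ.
True area of plateau region: 330000 × cos²(59.3°) = 330000 × 0.2607 = 86020 km².
True area of forest reserve: 170000 × cos²(6.3°) = 170000 × 0.9880 = 168000 km².
Ratio = 86020 / 168000 ≈ 0.512.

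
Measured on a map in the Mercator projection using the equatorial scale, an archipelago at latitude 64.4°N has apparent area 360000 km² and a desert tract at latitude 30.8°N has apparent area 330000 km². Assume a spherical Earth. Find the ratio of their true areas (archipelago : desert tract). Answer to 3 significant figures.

0.276

Mercator's areal exaggeration is sec²φ; hence true area = (apparent area) · cos²φ.
True area of archipelago: 360000 × cos²(64.4°) = 360000 × 0.1867 = 67210 km².
True area of desert tract: 330000 × cos²(30.8°) = 330000 × 0.7378 = 243500 km².
Ratio = 67210 / 243500 ≈ 0.276.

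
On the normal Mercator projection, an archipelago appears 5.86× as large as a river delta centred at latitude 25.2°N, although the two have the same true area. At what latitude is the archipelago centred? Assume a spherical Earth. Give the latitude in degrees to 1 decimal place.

On Mercator, (apparent₁)/(apparent₂) = sec²φ₁ / sec²φ₂ when true areas are equal.
cos²φ₂ / cos²φ₁ = 5.86  ⇒  cos φ₁ = cos 25.2° / √5.86 = 0.9048/2.421 = 0.3738.
φ₁ = arccos(0.3738) ≈ 68.1°.

68.1°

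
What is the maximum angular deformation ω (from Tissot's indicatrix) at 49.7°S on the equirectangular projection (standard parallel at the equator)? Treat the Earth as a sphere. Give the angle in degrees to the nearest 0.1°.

Plate carrée maps x = Rλ, y = Rφ. The meridian scale is h = 1 and the parallel scale is k = 1/cos φ = sec φ.
At 49.7°: h = 1.000, k = 1.546; principal scales a = 1.546, b = 1.000.
sin(ω/2) = (a − b)/(a + b) = 0.5461/2.546 = 0.2145, so ω = 2 arcsin(0.2145) ≈ 24.8°.

24.8°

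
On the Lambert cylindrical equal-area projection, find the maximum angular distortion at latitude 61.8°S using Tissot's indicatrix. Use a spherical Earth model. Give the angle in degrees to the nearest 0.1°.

78.8°

The Lambert cylindrical equal-area projection is the cylindrical equal-area projection with its standard parallel at the equator (φ₀ = 0). Cylindrical equal-area (φ₀ = 0°): h = cos φ / cos 0° along meridians, k = cos 0° / cos φ along parallels; h·k = 1.
At 61.8°: h = 0.4726, k = 2.116; principal scales a = 2.116, b = 0.4726.
sin(ω/2) = (a − b)/(a + b) = 1.644/2.589 = 0.6349, so ω = 2 arcsin(0.6349) ≈ 78.8°.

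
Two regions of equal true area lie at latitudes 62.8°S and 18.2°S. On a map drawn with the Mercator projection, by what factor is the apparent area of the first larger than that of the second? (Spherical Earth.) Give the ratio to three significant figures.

4.32

On Mercator, area is exaggerated by sec²φ = 1/cos²φ.
At 62.8°: sec²(62.8°) = 1/0.4571² = 4.786.
At 18.2°: sec²(18.2°) = 1/0.9500² = 1.108.
Ratio = 4.786/1.108 = cos²(18.2°)/cos²(62.8°) ≈ 4.32.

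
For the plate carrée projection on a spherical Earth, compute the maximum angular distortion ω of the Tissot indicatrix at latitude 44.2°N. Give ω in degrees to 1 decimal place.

Plate carrée maps x = Rλ, y = Rφ. The meridian scale is h = 1 and the parallel scale is k = 1/cos φ = sec φ.
At 44.2°: h = 1.000, k = 1.395; principal scales a = 1.395, b = 1.000.
sin(ω/2) = (a − b)/(a + b) = 0.3949/2.395 = 0.1649, so ω = 2 arcsin(0.1649) ≈ 19.0°.

19.0°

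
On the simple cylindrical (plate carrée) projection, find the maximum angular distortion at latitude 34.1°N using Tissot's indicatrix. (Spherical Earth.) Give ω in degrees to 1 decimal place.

10.8°

In the plate carrée (x = Rλ, y = Rφ), meridians are true-scale (h = 1) and parallels are stretched by k = sec φ.
At 34.1°: h = 1.000, k = 1.208; principal scales a = 1.208, b = 1.000.
sin(ω/2) = (a − b)/(a + b) = 0.2076/2.208 = 0.09406, so ω = 2 arcsin(0.09406) ≈ 10.8°.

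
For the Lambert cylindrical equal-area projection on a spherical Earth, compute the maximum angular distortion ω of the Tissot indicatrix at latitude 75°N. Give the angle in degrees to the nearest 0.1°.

The Lambert cylindrical equal-area projection is the cylindrical equal-area projection with its standard parallel at the equator (φ₀ = 0). A cylindrical equal-area projection with standard parallel φ₀ has meridian scale h = cos φ / cos φ₀ and parallel scale k = cos φ₀ / cos φ (so areas are preserved, h·k = 1).
At 75°: h = 0.2588, k = 3.864; principal scales a = 3.864, b = 0.2588.
sin(ω/2) = (a − b)/(a + b) = 3.605/4.123 = 0.8744, so ω = 2 arcsin(0.8744) ≈ 122.0°.

122.0°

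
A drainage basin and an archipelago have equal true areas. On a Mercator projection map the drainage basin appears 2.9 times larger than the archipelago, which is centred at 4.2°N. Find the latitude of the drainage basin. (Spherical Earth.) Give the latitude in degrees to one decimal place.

54.2°

For equal true areas on Mercator, apparent areas scale as sec²φ, so the ratio is cos²φ₂ / cos²φ₁.
cos²φ₂ / cos²φ₁ = 2.9  ⇒  cos φ₁ = cos 4.2° / √2.9 = 0.9973/1.703 = 0.5856.
φ₁ = arccos(0.5856) ≈ 54.2°.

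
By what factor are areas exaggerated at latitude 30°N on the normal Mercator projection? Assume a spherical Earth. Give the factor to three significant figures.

1.33

Mercator is conformal, so the point scale is isotropic: h = k = sec φ = 1/cos φ.
Areal scale = k² = sec²φ = 1/cos²(30°) = 1/0.8660² = 1.333.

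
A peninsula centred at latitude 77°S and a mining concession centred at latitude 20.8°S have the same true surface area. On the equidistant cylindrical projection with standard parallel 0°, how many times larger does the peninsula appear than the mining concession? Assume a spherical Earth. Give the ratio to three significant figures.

In the plate carrée (x = Rλ, y = Rφ), meridians are true-scale (h = 1) and parallels are stretched by k = sec φ.
Areal scale at 77°: h·k = 1.000 × 4.445 = 4.445.
Areal scale at 20.8°: h·k = 1.000 × 1.070 = 1.070.
Ratio = 4.445/1.070 ≈ 4.16.

4.16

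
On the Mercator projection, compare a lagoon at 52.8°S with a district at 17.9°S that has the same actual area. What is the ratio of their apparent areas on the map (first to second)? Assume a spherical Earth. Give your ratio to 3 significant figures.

Mercator areal scale is sec²φ.
At 52.8°: sec²(52.8°) = 1/0.6046² = 2.736.
At 17.9°: sec²(17.9°) = 1/0.9516² = 1.104.
Ratio = 2.736/1.104 = cos²(17.9°)/cos²(52.8°) ≈ 2.48.

2.48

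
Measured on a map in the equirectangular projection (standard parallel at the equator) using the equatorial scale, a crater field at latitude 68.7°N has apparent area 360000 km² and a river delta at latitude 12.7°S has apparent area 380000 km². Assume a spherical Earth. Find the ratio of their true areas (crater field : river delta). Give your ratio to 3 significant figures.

0.353

On the plate carrée, areal scale = h·k = 1 × sec φ, so true area = apparent × cos φ.
True area of crater field: 360000 × cos(68.7°) = 360000 × 0.3633 = 130800 km².
True area of river delta: 380000 × cos(12.7°) = 380000 × 0.9755 = 370700 km².
Ratio = 130800 / 370700 ≈ 0.353.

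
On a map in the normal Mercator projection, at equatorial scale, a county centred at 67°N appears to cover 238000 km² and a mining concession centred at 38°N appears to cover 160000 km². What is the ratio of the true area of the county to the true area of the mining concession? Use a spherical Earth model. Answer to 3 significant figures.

0.366

Mercator's areal exaggeration is sec²φ; hence true area = (apparent area) · cos²φ.
True area of county: 238000 × cos²(67°) = 238000 × 0.1527 = 36340 km².
True area of mining concession: 160000 × cos²(38°) = 160000 × 0.6210 = 99350 km².
Ratio = 36340 / 99350 ≈ 0.366.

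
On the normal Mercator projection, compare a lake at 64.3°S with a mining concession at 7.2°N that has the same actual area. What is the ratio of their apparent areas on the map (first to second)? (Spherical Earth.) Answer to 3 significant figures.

Mercator areal scale is sec²φ.
At 64.3°: sec²(64.3°) = 1/0.4337² = 5.317.
At 7.2°: sec²(7.2°) = 1/0.9921² = 1.016.
Ratio = 5.317/1.016 = cos²(7.2°)/cos²(64.3°) ≈ 5.23.

5.23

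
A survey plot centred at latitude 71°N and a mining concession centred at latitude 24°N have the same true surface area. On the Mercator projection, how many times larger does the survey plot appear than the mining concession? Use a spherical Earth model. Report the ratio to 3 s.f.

Mercator is conformal with k = sec φ, so areal scale = k² = sec²φ.
At 71°: sec²(71°) = 1/0.3256² = 9.434.
At 24°: sec²(24°) = 1/0.9135² = 1.198.
Ratio = 9.434/1.198 = cos²(24°)/cos²(71°) ≈ 7.87.

7.87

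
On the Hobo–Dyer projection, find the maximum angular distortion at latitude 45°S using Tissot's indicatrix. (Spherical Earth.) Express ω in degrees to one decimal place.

Hobo–Dyer is a cylindrical equal-area projection with standard parallels at ±37.5°. Cylindrical equal-area (φ₀ = 37.5°): h = cos φ / cos 37.5° along meridians, k = cos 37.5° / cos φ along parallels; h·k = 1.
At 45°: h = 0.8913, k = 1.122; principal scales a = 1.122, b = 0.8913.
sin(ω/2) = (a − b)/(a + b) = 0.2307/2.013 = 0.1146, so ω = 2 arcsin(0.1146) ≈ 13.2°.

13.2°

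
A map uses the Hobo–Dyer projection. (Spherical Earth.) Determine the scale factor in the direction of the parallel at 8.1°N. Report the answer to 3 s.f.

The Hobo–Dyer projection is cylindrical equal-area with φ₀ = 37.5°. A cylindrical equal-area projection with standard parallel φ₀ has meridian scale h = cos φ / cos φ₀ and parallel scale k = cos φ₀ / cos φ (so areas are preserved, h·k = 1).
k = cos 37.5° / cos 8.1° = 0.7934/0.9900 = 0.8013.

0.801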